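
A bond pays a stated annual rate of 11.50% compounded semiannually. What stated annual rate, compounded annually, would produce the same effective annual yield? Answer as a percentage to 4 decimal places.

11.8306%

EAR = (1 + 0.1150/2)^2 − 1 = 0.118306.
Compounded annually, the equivalent nominal rate is the EAR itself: 11.8306%.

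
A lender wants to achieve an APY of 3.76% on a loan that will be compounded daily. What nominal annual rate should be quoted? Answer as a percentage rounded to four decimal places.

3.6912%

(1 + r/365)^365 − 1 = 0.0376, so 1 + r/365 = 1.0376^(1/365).
r/365 = 0.000101, so r = 0.036912 = 3.6912%.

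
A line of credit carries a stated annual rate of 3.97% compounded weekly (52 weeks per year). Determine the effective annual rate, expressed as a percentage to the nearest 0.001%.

EAR = (1 + 0.0397/52)^52 − 1.
= (1 + 0.000763)^52 − 1 = 1.040483 − 1 = 4.048%.

4.048%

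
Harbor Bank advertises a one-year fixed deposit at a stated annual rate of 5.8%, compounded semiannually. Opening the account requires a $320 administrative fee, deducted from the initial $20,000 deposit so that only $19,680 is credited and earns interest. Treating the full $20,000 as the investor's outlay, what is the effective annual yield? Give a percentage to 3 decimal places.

4.190%

Value after one year: 19,680 × (1 + 0.058/2)^2 = 19,680 × 1.058841 = $20,837.99.
Effective yield on the $20,000 outlay: 20,837.99 / 20,000 − 1 = 0.041900 = 4.190%.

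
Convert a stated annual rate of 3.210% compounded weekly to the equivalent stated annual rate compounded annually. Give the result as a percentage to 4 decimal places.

EAR = (1 + 0.03210/52)^52 − 1 = 0.032611.
Compounded annually, the equivalent nominal rate is the EAR itself: 3.2611%.

3.2611%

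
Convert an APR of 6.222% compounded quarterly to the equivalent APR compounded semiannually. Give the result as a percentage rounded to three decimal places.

6.270%

EAR = (1 + 0.06222/4)^4 − 1 = 0.063687.
Solve (1 + r/2)^2 = 1.063687: r/2 = 1.063687^(1/2) − 1 = 0.031352, so r = 0.062704 = 6.270%.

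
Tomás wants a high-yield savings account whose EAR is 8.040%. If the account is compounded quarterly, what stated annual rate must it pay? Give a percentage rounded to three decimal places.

7.808%

(1 + r/4)^4 − 1 = 0.08040, so 1 + r/4 = 1.08040^(1/4).
r/4 = 0.019521, so r = 0.078084 = 7.808%.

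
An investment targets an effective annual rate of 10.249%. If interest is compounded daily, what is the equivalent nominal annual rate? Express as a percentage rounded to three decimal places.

9.758%

(1 + r/365)^365 − 1 = 0.10249, so 1 + r/365 = 1.10249^(1/365).
r/365 = 0.000267, so r = 0.097584 = 9.758%.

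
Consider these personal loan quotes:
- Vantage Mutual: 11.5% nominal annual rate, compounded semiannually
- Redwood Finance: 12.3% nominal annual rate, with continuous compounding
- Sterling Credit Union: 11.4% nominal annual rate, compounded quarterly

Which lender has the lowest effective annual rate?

Vantage Mutual

Vantage Mutual: (1 + 0.115/2)^2 − 1 = 11.831%
Redwood Finance: e^0.123 − 1 = 13.088%
Sterling Credit Union: (1 + 0.114/4)^4 − 1 = 11.897%
The lowest effective annual rate is Vantage Mutual at 11.831%.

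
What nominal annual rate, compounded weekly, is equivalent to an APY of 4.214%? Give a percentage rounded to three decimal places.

4.129%

(1 + r/52)^52 − 1 = 0.04214, so 1 + r/52 = 1.04214^(1/52).
r/52 = 0.000794, so r = 0.041293 = 4.129%.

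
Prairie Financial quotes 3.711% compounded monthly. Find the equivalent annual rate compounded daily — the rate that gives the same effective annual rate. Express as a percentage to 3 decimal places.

EAR = (1 + 0.03711/12)^12 − 1 = 0.037748.
Solve (1 + r/365)^365 = 1.037748: r/365 = 1.037748^(1/365) − 1 = 0.000102, so r = 0.037055 = 3.705%.

3.705%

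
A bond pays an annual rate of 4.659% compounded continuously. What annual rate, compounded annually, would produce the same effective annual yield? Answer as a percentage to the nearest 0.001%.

4.769%

EAR under continuous compounding: e^0.04659 − 1 = 0.047692.
Compounded annually, the equivalent nominal rate is the EAR itself: 4.769%.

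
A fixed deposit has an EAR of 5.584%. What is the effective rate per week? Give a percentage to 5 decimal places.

0.10455%

The per-week rate i satisfies (1 + i)^52 = 1 + 0.05584.
i = 1.05584^(1/52) − 1 = 0.0010455 = 0.10455%.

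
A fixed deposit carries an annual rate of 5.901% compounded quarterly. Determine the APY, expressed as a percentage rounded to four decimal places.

EAR = (1 + 0.05901/4)^4 − 1.
= 1.060329 − 1 = 6.0329%.

6.0329%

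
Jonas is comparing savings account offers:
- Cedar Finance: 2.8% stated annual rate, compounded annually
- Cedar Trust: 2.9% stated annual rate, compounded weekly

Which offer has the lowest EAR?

Cedar Finance

Cedar Finance: compounded annually, EAR = 2.800%
Cedar Trust: (1 + 0.029/52)^52 − 1 = 2.942%
The lowest effective annual rate is Cedar Finance at 2.800%.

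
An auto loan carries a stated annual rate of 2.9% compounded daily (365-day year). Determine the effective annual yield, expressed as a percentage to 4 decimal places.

EAR = (1 + 0.029/365)^365 − 1.
= 1.029423 − 1 = 2.9423%.

2.9423%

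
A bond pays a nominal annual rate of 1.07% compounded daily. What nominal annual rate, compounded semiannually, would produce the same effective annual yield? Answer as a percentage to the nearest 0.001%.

1.073%

EAR = (1 + 0.0107/365)^365 − 1 = 0.010757.
Solve (1 + r/2)^2 = 1.010757: r/2 = 1.010757^(1/2) − 1 = 0.005364, so r = 0.010729 = 1.073%.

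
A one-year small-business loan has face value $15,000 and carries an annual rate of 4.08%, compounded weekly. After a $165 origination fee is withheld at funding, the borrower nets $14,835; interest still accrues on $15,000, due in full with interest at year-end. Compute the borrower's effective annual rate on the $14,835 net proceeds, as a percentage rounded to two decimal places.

Amount owed after one year: 15,000 × (1 + 0.0408/52)^52 = 15,000 × 1.041627 = $15,624.41.
Effective rate on net proceeds: 15,624.41 / 14,835 − 1 = 0.053212 = 5.32%.

5.32%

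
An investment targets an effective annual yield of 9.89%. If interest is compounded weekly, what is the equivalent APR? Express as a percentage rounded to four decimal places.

9.4395%

(1 + r/52)^52 − 1 = 0.0989, so 1 + r/52 = 1.0989^(1/52).
r/52 = 0.001815, so r = 0.094395 = 9.4395%.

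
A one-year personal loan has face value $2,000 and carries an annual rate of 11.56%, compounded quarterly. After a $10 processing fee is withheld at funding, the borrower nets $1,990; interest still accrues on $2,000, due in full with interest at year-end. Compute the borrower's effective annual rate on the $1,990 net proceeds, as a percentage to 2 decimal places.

Amount owed after one year: 2,000 × (1 + 0.1156/4)^4 = 2,000 × 1.120709 = $2,241.42.
Effective rate on net proceeds: 2,241.42 / 1,990 − 1 = 0.126340 = 12.63%.

12.63%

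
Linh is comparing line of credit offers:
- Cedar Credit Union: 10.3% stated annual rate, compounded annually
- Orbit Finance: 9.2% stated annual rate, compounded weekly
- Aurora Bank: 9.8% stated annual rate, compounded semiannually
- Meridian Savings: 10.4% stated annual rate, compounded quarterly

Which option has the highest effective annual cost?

Meridian Savings

Cedar Credit Union: compounded annually, EAR = 10.300%
Orbit Finance: (1 + 0.092/52)^52 − 1 = 9.628%
Aurora Bank: (1 + 0.098/2)^2 − 1 = 10.040%
Meridian Savings: (1 + 0.104/4)^4 − 1 = 10.813%
The highest effective annual rate is Meridian Savings at 10.813%.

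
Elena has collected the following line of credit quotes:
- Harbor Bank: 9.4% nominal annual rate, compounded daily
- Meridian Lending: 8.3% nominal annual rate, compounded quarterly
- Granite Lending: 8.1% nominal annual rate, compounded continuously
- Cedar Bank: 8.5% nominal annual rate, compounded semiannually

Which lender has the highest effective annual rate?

Harbor Bank

Harbor Bank: (1 + 0.094/365)^365 − 1 = 9.855%
Meridian Lending: (1 + 0.083/4)^4 − 1 = 8.562%
Granite Lending: e^0.081 − 1 = 8.437%
Cedar Bank: (1 + 0.085/2)^2 − 1 = 8.681%
The highest effective annual rate is Harbor Bank at 9.855%.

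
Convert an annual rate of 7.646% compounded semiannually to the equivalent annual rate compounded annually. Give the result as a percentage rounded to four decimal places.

7.7922%

EAR = (1 + 0.07646/2)^2 − 1 = 0.077922.
Compounded annually, the equivalent nominal rate is the EAR itself: 7.7922%.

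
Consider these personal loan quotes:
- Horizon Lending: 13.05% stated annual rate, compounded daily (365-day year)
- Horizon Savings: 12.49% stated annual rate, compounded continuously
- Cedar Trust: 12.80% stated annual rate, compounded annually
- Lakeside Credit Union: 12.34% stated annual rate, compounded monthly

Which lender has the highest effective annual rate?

Horizon Lending: (1 + 0.1305/365)^365 − 1 = 13.937%
Horizon Savings: e^0.1249 − 1 = 13.304%
Cedar Trust: compounded annually, EAR = 12.800%
Lakeside Credit Union: (1 + 0.1234/12)^12 − 1 = 13.062%
The highest effective annual rate is Horizon Lending at 13.937%.

Horizon Lending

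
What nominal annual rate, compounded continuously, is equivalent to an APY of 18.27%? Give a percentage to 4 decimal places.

16.7800%

Continuous: nominal r satisfies e^r − 1 = 0.1827.
r = ln(1 + 0.1827) = ln(1.1827) = 0.167800 = 16.7800%.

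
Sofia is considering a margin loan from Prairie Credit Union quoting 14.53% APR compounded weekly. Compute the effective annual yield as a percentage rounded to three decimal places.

15.615%

EAR = (1 + 0.1453/52)^52 − 1.
= (1 + 0.002794)^52 − 1 = 1.156152 − 1 = 15.615%.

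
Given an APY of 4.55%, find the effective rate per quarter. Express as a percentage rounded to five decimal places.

1.11859%

The per-quarter rate i satisfies (1 + i)^4 = 1 + 0.0455.
i = 1.0455^(1/4) − 1 = 0.0111859 = 1.11859%.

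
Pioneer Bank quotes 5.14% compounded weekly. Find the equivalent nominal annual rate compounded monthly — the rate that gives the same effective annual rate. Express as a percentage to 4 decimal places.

5.1485%

EAR = (1 + 0.0514/52)^52 − 1 = 0.052717.
Solve (1 + r/12)^12 = 1.052717: r/12 = 1.052717^(1/12) − 1 = 0.004290, so r = 0.051485 = 5.1485%.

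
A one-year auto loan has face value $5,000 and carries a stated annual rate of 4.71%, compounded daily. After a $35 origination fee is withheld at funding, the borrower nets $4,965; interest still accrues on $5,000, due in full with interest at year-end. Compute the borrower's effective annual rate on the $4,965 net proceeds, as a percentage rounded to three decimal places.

Amount owed after one year: 5,000 × (1 + 0.0471/365)^365 = 5,000 × 1.048224 = $5,241.12.
Effective rate on net proceeds: 5,241.12 / 4,965 − 1 = 0.055613 = 5.561%.

5.561%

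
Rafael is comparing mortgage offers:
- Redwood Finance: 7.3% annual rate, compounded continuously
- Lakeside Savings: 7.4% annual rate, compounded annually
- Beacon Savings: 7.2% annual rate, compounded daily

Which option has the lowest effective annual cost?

Lakeside Savings

Redwood Finance: e^0.073 − 1 = 7.573%
Lakeside Savings: compounded annually, EAR = 7.400%
Beacon Savings: (1 + 0.072/365)^365 − 1 = 7.465%
The lowest effective annual rate is Lakeside Savings at 7.400%.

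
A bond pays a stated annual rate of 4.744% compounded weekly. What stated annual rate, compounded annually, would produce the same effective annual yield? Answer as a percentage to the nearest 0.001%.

4.856%

EAR = (1 + 0.04744/52)^52 − 1 = 0.048561.
Compounded annually, the equivalent nominal rate is the EAR itself: 4.856%.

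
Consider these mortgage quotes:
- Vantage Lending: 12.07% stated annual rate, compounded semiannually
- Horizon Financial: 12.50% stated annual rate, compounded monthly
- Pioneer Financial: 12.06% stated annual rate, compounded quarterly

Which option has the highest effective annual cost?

Horizon Financial

Vantage Lending: (1 + 0.1207/2)^2 − 1 = 12.434%
Horizon Financial: (1 + 0.1250/12)^12 − 1 = 13.242%
Pioneer Financial: (1 + 0.1206/4)^4 − 1 = 12.616%
The highest effective annual rate is Horizon Financial at 13.242%.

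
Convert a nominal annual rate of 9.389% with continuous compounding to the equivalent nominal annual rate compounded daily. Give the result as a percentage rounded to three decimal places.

EAR under continuous compounding: e^0.09389 − 1 = 0.098439.
Solve (1 + r/365)^365 = 1.098439: r/365 = 1.098439^(1/365) − 1 = 0.000257, so r = 0.093902 = 9.390%.

9.390%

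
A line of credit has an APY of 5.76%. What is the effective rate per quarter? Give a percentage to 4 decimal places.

1.4099%

The per-quarter rate i satisfies (1 + i)^4 = 1 + 0.0576.
i = 1.0576^(1/4) − 1 = 0.0140990 = 1.4099%.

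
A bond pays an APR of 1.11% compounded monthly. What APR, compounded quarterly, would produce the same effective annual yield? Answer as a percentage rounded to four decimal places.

EAR = (1 + 0.0111/12)^12 − 1 = 0.011157.
Solve (1 + r/4)^4 = 1.011157: r/4 = 1.011157^(1/4) − 1 = 0.002778, so r = 0.011110 = 1.1110%.

1.1110%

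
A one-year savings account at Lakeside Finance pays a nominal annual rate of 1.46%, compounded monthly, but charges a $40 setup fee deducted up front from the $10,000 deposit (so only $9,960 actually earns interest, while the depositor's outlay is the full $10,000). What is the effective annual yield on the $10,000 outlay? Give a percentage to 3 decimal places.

Value after one year: 9,960 × (1 + 0.0146/12)^12 = 9,960 × 1.014698 = $10,106.39.
Effective yield on the $10,000 outlay: 10,106.39 / 10,000 − 1 = 0.010639 = 1.064%.

1.064%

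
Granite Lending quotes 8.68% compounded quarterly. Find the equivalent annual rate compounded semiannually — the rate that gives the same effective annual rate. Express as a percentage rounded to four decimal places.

8.7742%

EAR = (1 + 0.0868/4)^4 − 1 = 0.089666.
Solve (1 + r/2)^2 = 1.089666: r/2 = 1.089666^(1/2) − 1 = 0.043871, so r = 0.087742 = 8.7742%.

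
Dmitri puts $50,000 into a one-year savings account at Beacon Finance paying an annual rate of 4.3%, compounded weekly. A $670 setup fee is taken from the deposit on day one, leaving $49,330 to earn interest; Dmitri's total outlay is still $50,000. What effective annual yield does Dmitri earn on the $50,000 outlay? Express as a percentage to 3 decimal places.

Value after one year: 49,330 × (1 + 0.043/52)^52 = 49,330 × 1.043919 = $51,496.54.
Effective yield on the $50,000 outlay: 51,496.54 / 50,000 − 1 = 0.029931 = 2.993%.

2.993%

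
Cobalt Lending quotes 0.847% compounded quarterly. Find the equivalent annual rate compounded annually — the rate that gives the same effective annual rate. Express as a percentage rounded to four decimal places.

EAR = (1 + 0.00847/4)^4 − 1 = 0.008497.
Compounded annually, the equivalent nominal rate is the EAR itself: 0.8497%.

0.8497%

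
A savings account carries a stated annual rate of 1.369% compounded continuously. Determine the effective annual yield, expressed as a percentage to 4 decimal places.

1.3784%

With continuous compounding, EAR = e^0.01369 − 1.
e^0.01369 = 1.013784, so EAR = 0.013784 = 1.3784%.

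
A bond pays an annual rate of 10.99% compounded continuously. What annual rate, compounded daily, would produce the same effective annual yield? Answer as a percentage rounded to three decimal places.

EAR under continuous compounding: e^0.1099 − 1 = 0.116166.
Solve (1 + r/365)^365 = 1.116166: r/365 = 1.116166^(1/365) − 1 = 0.000301, so r = 0.109917 = 10.992%.

10.992%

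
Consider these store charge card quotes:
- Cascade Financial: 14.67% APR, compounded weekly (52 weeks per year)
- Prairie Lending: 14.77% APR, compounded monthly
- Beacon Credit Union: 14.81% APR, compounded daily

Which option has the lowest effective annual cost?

Cascade Financial: (1 + 0.1467/52)^52 − 1 = 15.777%
Prairie Lending: (1 + 0.1477/12)^12 − 1 = 15.812%
Beacon Credit Union: (1 + 0.1481/365)^365 − 1 = 15.959%
The lowest effective annual rate is Cascade Financial at 15.777%.

Cascade Financial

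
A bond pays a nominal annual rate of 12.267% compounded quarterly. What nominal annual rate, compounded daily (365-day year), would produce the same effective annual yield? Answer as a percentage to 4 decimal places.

EAR = (1 + 0.12267/4)^4 − 1 = 0.128429.
Solve (1 + r/365)^365 = 1.128429: r/365 = 1.128429^(1/365) − 1 = 0.000331, so r = 0.120847 = 12.0847%.

12.0847%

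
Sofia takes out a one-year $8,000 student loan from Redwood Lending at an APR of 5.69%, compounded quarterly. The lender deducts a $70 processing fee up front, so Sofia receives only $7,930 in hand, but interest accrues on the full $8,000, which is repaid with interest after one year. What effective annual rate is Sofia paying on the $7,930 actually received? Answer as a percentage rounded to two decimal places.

Amount owed after one year: 8,000 × (1 + 0.0569/4)^4 = 8,000 × 1.058126 = $8,465.01.
Effective rate on net proceeds: 8,465.01 / 7,930 − 1 = 0.067466 = 6.75%.

6.75%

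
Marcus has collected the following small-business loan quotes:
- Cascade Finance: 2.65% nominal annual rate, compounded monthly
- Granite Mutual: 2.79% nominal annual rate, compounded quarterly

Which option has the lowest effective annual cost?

Cascade Finance: (1 + 0.0265/12)^12 − 1 = 2.682%
Granite Mutual: (1 + 0.0279/4)^4 − 1 = 2.819%
The lowest effective annual rate is Cascade Finance at 2.682%.

Cascade Finance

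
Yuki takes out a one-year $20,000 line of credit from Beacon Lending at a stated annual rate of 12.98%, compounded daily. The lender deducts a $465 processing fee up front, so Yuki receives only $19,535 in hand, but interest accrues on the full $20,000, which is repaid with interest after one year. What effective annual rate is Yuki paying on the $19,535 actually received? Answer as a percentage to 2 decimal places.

Amount owed after one year: 20,000 × (1 + 0.1298/365)^365 = 20,000 × 1.138574 = $22,771.49.
Effective rate on net proceeds: 22,771.49 / 19,535 − 1 = 0.165676 = 16.57%.

16.57%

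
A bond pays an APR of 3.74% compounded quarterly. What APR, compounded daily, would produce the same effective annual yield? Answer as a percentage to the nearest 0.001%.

EAR = (1 + 0.0374/4)^4 − 1 = 0.037928.
Solve (1 + r/365)^365 = 1.037928: r/365 = 1.037928^(1/365) − 1 = 0.000102, so r = 0.037228 = 3.723%.

3.723%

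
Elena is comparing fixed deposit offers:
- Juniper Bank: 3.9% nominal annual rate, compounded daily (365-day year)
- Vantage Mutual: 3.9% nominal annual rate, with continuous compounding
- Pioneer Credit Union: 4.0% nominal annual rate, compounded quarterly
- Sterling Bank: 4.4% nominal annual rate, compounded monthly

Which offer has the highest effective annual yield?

Sterling Bank

Juniper Bank: (1 + 0.039/365)^365 − 1 = 3.977%
Vantage Mutual: e^0.039 − 1 = 3.977%
Pioneer Credit Union: (1 + 0.040/4)^4 − 1 = 4.060%
Sterling Bank: (1 + 0.044/12)^12 − 1 = 4.490%
The highest effective annual rate is Sterling Bank at 4.490%.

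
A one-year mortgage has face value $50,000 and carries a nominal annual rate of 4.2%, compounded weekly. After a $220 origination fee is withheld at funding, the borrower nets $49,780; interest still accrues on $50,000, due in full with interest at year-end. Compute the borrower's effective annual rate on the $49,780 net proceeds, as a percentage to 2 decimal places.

Amount owed after one year: 50,000 × (1 + 0.042/52)^52 = 50,000 × 1.042877 = $52,143.84.
Effective rate on net proceeds: 52,143.84 / 49,780 − 1 = 0.047486 = 4.75%.

4.75%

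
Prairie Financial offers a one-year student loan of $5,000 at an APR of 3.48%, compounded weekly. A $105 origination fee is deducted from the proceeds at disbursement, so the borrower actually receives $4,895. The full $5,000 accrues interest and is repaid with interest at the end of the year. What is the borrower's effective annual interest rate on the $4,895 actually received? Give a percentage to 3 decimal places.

5.761%

Amount owed after one year: 5,000 × (1 + 0.0348/52)^52 = 5,000 × 1.035401 = $5,177.00.
Effective rate on net proceeds: 5,177.00 / 4,895 − 1 = 0.057610 = 5.761%.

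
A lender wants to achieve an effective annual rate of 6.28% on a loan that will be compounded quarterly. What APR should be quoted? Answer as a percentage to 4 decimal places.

6.1373%

(1 + r/4)^4 − 1 = 0.0628, so 1 + r/4 = 1.0628^(1/4).
r/4 = 0.015343, so r = 0.061373 = 6.1373%.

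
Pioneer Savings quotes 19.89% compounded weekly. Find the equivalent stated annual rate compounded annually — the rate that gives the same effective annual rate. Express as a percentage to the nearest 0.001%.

21.960%

EAR = (1 + 0.1989/52)^52 − 1 = 0.219597.
Compounded annually, the equivalent nominal rate is the EAR itself: 21.960%.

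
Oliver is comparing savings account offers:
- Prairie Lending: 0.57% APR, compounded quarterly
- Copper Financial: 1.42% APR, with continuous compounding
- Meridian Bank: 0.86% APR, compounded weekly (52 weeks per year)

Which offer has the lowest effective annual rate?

Prairie Lending: (1 + 0.0057/4)^4 − 1 = 0.571%
Copper Financial: e^0.0142 − 1 = 1.430%
Meridian Bank: (1 + 0.0086/52)^52 − 1 = 0.864%
The lowest effective annual rate is Prairie Lending at 0.571%.

Prairie Lending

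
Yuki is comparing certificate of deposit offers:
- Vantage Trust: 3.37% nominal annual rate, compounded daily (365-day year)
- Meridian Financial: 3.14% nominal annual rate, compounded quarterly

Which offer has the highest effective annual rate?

Vantage Trust: (1 + 0.0337/365)^365 − 1 = 3.427%
Meridian Financial: (1 + 0.0314/4)^4 − 1 = 3.177%
The highest effective annual rate is Vantage Trust at 3.427%.

Vantage Trust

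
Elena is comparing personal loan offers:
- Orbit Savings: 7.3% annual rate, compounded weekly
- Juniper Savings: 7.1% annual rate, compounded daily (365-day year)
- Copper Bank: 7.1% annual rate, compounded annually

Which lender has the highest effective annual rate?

Orbit Savings

Orbit Savings: (1 + 0.073/52)^52 − 1 = 7.568%
Juniper Savings: (1 + 0.071/365)^365 − 1 = 7.357%
Copper Bank: compounded annually, EAR = 7.100%
The highest effective annual rate is Orbit Savings at 7.568%.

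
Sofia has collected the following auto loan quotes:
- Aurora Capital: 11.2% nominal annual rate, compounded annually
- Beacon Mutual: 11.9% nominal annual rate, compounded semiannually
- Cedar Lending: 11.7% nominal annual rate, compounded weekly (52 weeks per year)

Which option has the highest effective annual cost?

Aurora Capital: compounded annually, EAR = 11.200%
Beacon Mutual: (1 + 0.119/2)^2 − 1 = 12.254%
Cedar Lending: (1 + 0.117/52)^52 − 1 = 12.397%
The highest effective annual rate is Cedar Lending at 12.397%.

Cedar Lending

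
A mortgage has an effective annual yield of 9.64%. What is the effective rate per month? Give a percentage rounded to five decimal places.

0.76988%

The per-month rate i satisfies (1 + i)^12 = 1 + 0.0964.
i = 1.0964^(1/12) − 1 = 0.0076988 = 0.76988%.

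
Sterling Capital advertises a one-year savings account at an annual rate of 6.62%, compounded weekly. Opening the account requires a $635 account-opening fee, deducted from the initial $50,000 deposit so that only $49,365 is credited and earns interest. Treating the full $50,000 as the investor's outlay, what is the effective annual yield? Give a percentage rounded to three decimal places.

5.483%

Value after one year: 49,365 × (1 + 0.0662/52)^52 = 49,365 × 1.068395 = $52,741.34.
Effective yield on the $50,000 outlay: 52,741.34 / 50,000 − 1 = 0.054827 = 5.483%.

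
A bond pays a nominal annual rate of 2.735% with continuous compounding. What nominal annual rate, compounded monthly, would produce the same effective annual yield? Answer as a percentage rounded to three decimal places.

EAR under continuous compounding: e^0.02735 − 1 = 0.027727.
Solve (1 + r/12)^12 = 1.027727: r/12 = 1.027727^(1/12) − 1 = 0.002282, so r = 0.027381 = 2.738%.

2.738%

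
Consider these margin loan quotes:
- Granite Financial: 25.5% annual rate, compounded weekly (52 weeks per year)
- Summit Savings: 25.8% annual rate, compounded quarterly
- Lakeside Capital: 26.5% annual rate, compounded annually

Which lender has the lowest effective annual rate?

Granite Financial: (1 + 0.255/52)^52 − 1 = 28.966%
Summit Savings: (1 + 0.258/4)^4 − 1 = 28.405%
Lakeside Capital: compounded annually, EAR = 26.500%
The lowest effective annual rate is Lakeside Capital at 26.500%.

Lakeside Capital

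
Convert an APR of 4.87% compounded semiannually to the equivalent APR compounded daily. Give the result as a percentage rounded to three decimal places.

EAR = (1 + 0.0487/2)^2 − 1 = 0.049293.
Solve (1 + r/365)^365 = 1.049293: r/365 = 1.049293^(1/365) − 1 = 0.000132, so r = 0.048120 = 4.812%.

4.812%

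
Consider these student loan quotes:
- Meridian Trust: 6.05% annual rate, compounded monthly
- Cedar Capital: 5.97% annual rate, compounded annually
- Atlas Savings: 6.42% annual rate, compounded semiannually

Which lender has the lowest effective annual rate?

Cedar Capital

Meridian Trust: (1 + 0.0605/12)^12 − 1 = 6.221%
Cedar Capital: compounded annually, EAR = 5.970%
Atlas Savings: (1 + 0.0642/2)^2 − 1 = 6.523%
The lowest effective annual rate is Cedar Capital at 5.970%.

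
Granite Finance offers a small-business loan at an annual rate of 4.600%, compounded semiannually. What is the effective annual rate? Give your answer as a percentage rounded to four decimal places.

4.6529%

EAR = (1 + 0.04600/2)^2 − 1.
= 1.046529 − 1 = 4.6529%.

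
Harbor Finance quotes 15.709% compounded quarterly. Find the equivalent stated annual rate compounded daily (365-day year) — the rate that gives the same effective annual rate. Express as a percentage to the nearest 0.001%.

EAR = (1 + 0.15709/4)^4 − 1 = 0.166589.
Solve (1 + r/365)^365 = 1.166589: r/365 = 1.166589^(1/365) − 1 = 0.000422, so r = 0.154116 = 15.412%.

15.412%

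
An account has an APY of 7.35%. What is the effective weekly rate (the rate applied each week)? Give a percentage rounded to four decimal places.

0.1365%

The per-week rate i satisfies (1 + i)^52 = 1 + 0.0735.
i = 1.0735^(1/52) − 1 = 0.0013649 = 0.1365%.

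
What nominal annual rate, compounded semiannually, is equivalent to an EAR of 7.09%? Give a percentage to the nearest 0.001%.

(1 + r/2)^2 − 1 = 0.0709, so 1 + r/2 = 1.0709^(1/2).
r/2 = 0.034843, so r = 0.069686 = 6.969%.

6.969%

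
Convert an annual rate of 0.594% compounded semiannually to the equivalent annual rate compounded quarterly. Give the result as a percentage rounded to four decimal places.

0.5936%

EAR = (1 + 0.00594/2)^2 − 1 = 0.005949.
Solve (1 + r/4)^4 = 1.005949: r/4 = 1.005949^(1/4) − 1 = 0.001484, so r = 0.005936 = 0.5936%.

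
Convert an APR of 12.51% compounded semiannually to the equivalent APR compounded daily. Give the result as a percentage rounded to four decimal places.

12.1364%

EAR = (1 + 0.1251/2)^2 − 1 = 0.129013.
Solve (1 + r/365)^365 = 1.129013: r/365 = 1.129013^(1/365) − 1 = 0.000333, so r = 0.121364 = 12.1364%.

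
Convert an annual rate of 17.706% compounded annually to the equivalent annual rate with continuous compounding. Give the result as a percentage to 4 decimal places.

Compounded annually, EAR = nominal = 0.177060.
Equivalent continuous rate: r = ln(1 + 0.177060) = 0.163020 = 16.3020%.

16.3020%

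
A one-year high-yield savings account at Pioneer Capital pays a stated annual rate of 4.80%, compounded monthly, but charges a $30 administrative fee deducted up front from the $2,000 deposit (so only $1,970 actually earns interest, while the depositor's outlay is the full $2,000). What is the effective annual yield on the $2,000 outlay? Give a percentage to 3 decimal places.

3.333%

Value after one year: 1,970 × (1 + 0.0480/12)^12 = 1,970 × 1.049070 = $2,066.67.
Effective yield on the $2,000 outlay: 2,066.67 / 2,000 − 1 = 0.033334 = 3.333%.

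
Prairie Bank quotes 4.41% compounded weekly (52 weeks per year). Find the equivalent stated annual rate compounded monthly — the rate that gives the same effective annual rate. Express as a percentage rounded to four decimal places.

4.4162%

EAR = (1 + 0.0441/52)^52 − 1 = 0.045067.
Solve (1 + r/12)^12 = 1.045067: r/12 = 1.045067^(1/12) − 1 = 0.003680, so r = 0.044162 = 4.4162%.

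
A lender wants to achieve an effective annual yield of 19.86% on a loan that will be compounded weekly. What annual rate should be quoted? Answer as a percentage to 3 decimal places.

(1 + r/52)^52 − 1 = 0.1986, so 1 + r/52 = 1.1986^(1/52).
r/52 = 0.003490, so r = 0.181470 = 18.147%.

18.147%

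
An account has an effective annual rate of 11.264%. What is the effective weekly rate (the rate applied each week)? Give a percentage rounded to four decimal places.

The per-week rate i satisfies (1 + i)^52 = 1 + 0.11264.
i = 1.11264^(1/52) − 1 = 0.0020547 = 0.2055%.

0.2055%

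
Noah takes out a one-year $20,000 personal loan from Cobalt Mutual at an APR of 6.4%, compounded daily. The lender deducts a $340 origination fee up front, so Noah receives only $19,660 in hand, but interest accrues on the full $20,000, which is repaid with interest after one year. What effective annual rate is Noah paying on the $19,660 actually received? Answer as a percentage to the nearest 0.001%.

8.452%

Amount owed after one year: 20,000 × (1 + 0.064/365)^365 = 20,000 × 1.066086 = $21,321.73.
Effective rate on net proceeds: 21,321.73 / 19,660 − 1 = 0.084523 = 8.452%.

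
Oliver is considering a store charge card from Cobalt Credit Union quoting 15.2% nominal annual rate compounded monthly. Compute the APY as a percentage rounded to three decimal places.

16.305%

EAR = (1 + 0.152/12)^12 − 1.
= (1 + 0.012667)^12 − 1 = 1.163049 − 1 = 16.305%.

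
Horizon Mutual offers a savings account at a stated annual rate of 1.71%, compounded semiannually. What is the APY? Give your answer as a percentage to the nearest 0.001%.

1.717%

EAR = (1 + 0.0171/2)^2 − 1.
= (1 + 0.008550)^2 − 1 = 1.017173 − 1 = 1.717%.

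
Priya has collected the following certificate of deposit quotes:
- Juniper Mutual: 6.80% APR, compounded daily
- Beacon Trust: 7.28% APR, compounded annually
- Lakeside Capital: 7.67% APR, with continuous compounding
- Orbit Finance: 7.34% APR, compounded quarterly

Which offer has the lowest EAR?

Juniper Mutual: (1 + 0.0680/365)^365 − 1 = 7.036%
Beacon Trust: compounded annually, EAR = 7.280%
Lakeside Capital: e^0.0767 − 1 = 7.972%
Orbit Finance: (1 + 0.0734/4)^4 − 1 = 7.545%
The lowest effective annual rate is Juniper Mutual at 7.036%.

Juniper Mutual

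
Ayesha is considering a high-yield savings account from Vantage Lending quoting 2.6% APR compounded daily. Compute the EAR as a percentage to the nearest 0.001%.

2.634%

EAR = (1 + 0.026/365)^365 − 1.
= (1 + 0.000071)^365 − 1 = 1.026340 − 1 = 2.634%.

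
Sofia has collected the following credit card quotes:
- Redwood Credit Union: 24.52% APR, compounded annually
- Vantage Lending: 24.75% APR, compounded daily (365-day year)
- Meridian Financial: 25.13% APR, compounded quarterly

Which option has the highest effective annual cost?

Redwood Credit Union: compounded annually, EAR = 24.520%
Vantage Lending: (1 + 0.2475/365)^365 − 1 = 28.071%
Meridian Financial: (1 + 0.2513/4)^4 − 1 = 27.599%
The highest effective annual rate is Vantage Lending at 28.071%.

Vantage Lending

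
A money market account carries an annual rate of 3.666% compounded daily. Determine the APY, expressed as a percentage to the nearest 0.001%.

EAR = (1 + 0.03666/365)^365 − 1.
= (1 + 0.000100)^365 − 1 = 1.037338 − 1 = 3.734%.

3.734%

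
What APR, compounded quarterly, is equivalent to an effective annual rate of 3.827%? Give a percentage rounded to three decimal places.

3.773%

(1 + r/4)^4 − 1 = 0.03827, so 1 + r/4 = 1.03827^(1/4).
r/4 = 0.009433, so r = 0.037733 = 3.773%.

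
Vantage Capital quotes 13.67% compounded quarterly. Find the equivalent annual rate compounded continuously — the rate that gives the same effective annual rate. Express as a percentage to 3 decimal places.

EAR = (1 + 0.1367/4)^4 − 1 = 0.143869.
Equivalent continuous rate: r = ln(1 + 0.143869) = 0.134416 = 13.442%.

13.442%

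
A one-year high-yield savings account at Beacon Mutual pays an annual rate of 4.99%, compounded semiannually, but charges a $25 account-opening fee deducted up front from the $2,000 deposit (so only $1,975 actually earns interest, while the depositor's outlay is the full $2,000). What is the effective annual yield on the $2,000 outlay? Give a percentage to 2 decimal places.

3.74%

Value after one year: 1,975 × (1 + 0.0499/2)^2 = 1,975 × 1.050523 = $2,074.78.
Effective yield on the $2,000 outlay: 2,074.78 / 2,000 − 1 = 0.037391 = 3.74%.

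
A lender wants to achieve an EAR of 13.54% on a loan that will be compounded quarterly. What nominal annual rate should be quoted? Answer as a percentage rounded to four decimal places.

12.9022%

(1 + r/4)^4 − 1 = 0.1354, so 1 + r/4 = 1.1354^(1/4).
r/4 = 0.032256, so r = 0.129022 = 12.9022%.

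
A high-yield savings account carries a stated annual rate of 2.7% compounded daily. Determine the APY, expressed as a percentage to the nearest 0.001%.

EAR = (1 + 0.027/365)^365 − 1.
= (1 + 0.000074)^365 − 1 = 1.027367 − 1 = 2.737%.

2.737%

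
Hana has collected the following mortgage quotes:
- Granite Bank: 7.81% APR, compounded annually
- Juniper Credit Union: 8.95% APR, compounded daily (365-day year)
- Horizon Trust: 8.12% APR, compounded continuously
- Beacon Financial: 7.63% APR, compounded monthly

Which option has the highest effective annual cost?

Juniper Credit Union

Granite Bank: compounded annually, EAR = 7.810%
Juniper Credit Union: (1 + 0.0895/365)^365 − 1 = 9.362%
Horizon Trust: e^0.0812 − 1 = 8.459%
Beacon Financial: (1 + 0.0763/12)^12 − 1 = 7.903%
The highest effective annual rate is Juniper Credit Union at 9.362%.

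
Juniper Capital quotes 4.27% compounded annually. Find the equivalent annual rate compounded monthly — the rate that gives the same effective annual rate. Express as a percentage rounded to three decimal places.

Compounded annually, EAR = nominal = 0.042700.
Solve (1 + r/12)^12 = 1.042700: r/12 = 1.042700^(1/12) − 1 = 0.003491, so r = 0.041886 = 4.189%.

4.189%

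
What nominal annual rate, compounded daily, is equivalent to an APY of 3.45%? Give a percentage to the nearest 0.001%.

(1 + r/365)^365 − 1 = 0.0345, so 1 + r/365 = 1.0345^(1/365).
r/365 = 0.000093, so r = 0.033920 = 3.392%.

3.392%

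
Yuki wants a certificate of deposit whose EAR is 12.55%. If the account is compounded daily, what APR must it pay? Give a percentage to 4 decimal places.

11.8247%

(1 + r/365)^365 − 1 = 0.1255, so 1 + r/365 = 1.1255^(1/365).
r/365 = 0.000324, so r = 0.118247 = 11.8247%.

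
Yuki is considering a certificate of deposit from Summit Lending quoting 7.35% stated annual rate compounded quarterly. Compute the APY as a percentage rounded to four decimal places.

EAR = (1 + 0.0735/4)^4 − 1.
= (1 + 0.018375)^4 − 1 = 1.075551 − 1 = 7.5551%.

7.5551%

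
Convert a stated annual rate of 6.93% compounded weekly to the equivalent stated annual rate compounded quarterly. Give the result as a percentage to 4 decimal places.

EAR = (1 + 0.0693/52)^52 − 1 = 0.071708.
Solve (1 + r/4)^4 = 1.071708: r/4 = 1.071708^(1/4) − 1 = 0.017464, so r = 0.069857 = 6.9857%.

6.9857%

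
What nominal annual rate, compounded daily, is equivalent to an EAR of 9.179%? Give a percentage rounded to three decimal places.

8.783%

(1 + r/365)^365 − 1 = 0.09179, so 1 + r/365 = 1.09179^(1/365).
r/365 = 0.000241, so r = 0.087829 = 8.783%.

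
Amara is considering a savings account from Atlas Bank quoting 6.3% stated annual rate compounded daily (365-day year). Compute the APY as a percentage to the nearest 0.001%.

6.502%

EAR = (1 + 0.063/365)^365 − 1.
= 1.065021 − 1 = 6.502%.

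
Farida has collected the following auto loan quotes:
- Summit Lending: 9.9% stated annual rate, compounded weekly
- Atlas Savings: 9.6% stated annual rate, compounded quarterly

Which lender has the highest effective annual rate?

Summit Lending: (1 + 0.099/52)^52 − 1 = 10.396%
Atlas Savings: (1 + 0.096/4)^4 − 1 = 9.951%
The highest effective annual rate is Summit Lending at 10.396%.

Summit Lending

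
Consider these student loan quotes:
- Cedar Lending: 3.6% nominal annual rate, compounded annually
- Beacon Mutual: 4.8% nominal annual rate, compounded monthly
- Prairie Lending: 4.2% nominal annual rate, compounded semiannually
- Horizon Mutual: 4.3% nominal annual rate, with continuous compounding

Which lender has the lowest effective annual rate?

Cedar Lending

Cedar Lending: compounded annually, EAR = 3.600%
Beacon Mutual: (1 + 0.048/12)^12 − 1 = 4.907%
Prairie Lending: (1 + 0.042/2)^2 − 1 = 4.244%
Horizon Mutual: e^0.043 − 1 = 4.394%
The lowest effective annual rate is Cedar Lending at 3.600%.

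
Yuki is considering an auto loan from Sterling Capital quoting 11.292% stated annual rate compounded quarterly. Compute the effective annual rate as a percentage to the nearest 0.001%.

11.779%

EAR = (1 + 0.11292/4)^4 − 1.
= (1 + 0.028230)^4 − 1 = 1.117792 − 1 = 11.779%.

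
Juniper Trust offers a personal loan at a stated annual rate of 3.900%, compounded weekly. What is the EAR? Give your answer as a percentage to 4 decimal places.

EAR = (1 + 0.03900/52)^52 − 1.
= (1 + 0.000750)^52 − 1 = 1.039755 − 1 = 3.9755%.

3.9755%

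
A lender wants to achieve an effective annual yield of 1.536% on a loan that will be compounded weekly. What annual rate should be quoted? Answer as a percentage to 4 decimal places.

(1 + r/52)^52 − 1 = 0.01536, so 1 + r/52 = 1.01536^(1/52).
r/52 = 0.000293, so r = 0.015245 = 1.5245%.

1.5245%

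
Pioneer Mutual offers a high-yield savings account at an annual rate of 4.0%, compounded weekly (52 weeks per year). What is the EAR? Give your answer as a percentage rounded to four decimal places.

EAR = (1 + 0.040/52)^52 − 1.
= 1.040795 − 1 = 4.0795%.

4.0795%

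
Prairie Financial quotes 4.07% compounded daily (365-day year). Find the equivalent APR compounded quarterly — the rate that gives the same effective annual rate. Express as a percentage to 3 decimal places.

EAR = (1 + 0.0407/365)^365 − 1 = 0.041537.
Solve (1 + r/4)^4 = 1.041537: r/4 = 1.041537^(1/4) − 1 = 0.010226, so r = 0.040905 = 4.091%.

4.091%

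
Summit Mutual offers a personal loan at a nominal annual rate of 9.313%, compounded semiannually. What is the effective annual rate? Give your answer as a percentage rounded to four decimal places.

EAR = (1 + 0.09313/2)^2 − 1.
= 1.095298 − 1 = 9.5298%.

9.5298%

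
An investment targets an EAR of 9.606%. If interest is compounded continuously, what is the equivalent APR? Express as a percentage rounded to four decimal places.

Continuous: nominal r satisfies e^r − 1 = 0.09606.
r = ln(1 + 0.09606) = ln(1.09606) = 0.091722 = 9.1722%.

9.1722%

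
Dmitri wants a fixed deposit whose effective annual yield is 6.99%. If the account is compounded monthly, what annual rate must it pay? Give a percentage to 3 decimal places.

(1 + r/12)^12 − 1 = 0.0699, so 1 + r/12 = 1.0699^(1/12).
r/12 = 0.005646, so r = 0.067756 = 6.776%.

6.776%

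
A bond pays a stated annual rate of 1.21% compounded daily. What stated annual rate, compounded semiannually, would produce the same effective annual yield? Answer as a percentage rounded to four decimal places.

1.2136%

EAR = (1 + 0.0121/365)^365 − 1 = 0.012173.
Solve (1 + r/2)^2 = 1.012173: r/2 = 1.012173^(1/2) − 1 = 0.006068, so r = 0.012136 = 1.2136%.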